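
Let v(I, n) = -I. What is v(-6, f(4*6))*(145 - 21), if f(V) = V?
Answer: 744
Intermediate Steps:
v(-6, f(4*6))*(145 - 21) = (-1*(-6))*(145 - 21) = 6*124 = 744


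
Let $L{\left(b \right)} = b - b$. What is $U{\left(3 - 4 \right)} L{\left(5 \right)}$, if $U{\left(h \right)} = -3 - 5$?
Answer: $0$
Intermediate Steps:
$L{\left(b \right)} = 0$
$U{\left(h \right)} = -8$
$U{\left(3 - 4 \right)} L{\left(5 \right)} = \left(-8\right) 0 = 0$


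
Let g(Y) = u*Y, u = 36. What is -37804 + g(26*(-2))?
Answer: -39676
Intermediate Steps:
g(Y) = 36*Y
-37804 + g(26*(-2)) = -37804 + 36*(26*(-2)) = -37804 + 36*(-52) = -37804 - 1872 = -39676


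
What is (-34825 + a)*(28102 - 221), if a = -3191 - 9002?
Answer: -1310908858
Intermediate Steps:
a = -12193
(-34825 + a)*(28102 - 221) = (-34825 - 12193)*(28102 - 221) = -47018*27881 = -1310908858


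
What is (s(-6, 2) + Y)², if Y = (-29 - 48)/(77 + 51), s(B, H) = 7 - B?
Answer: 2518569/16384 ≈ 153.72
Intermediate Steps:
Y = -77/128 ≈ -0.60156
(s(-6, 2) + Y)² = ((7 - 1*(-6)) - 77/128)² = ((7 + 6) - 77/128)² = (13 - 77/128)² = (1587/128)² = 2518569/16384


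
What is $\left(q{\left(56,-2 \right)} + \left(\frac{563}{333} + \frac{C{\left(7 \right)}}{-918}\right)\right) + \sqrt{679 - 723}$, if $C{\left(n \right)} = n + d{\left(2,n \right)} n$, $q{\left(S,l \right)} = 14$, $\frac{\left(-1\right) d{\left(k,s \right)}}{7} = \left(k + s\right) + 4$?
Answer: $\frac{92710}{5661} + 2 i \sqrt{11} \approx 16.377 + 6.6332 i$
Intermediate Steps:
$d{\left(k,s \right)} = -28 - 7 k - 7 s$ ($d{\left(k,s \right)} = - 7 \left(\left(k + s\right) + 4\right) = - 7 \left(4 + k + s\right) = -28 - 7 k - 7 s$)
$C{\left(n \right)} = n + n \left(-42 - 7 n\right)$ ($C{\left(n \right)} = n + \left(-28 - 14 - 7 n\right) n = n + \left(-42 - 7 n\right) n = n + n \left(-42 - 7 n\right)$)
$\left(q{\left(56,-2 \right)} + \left(\frac{563}{333} + \frac{C{\left(7 \right)}}{-918}\right)\right) + \sqrt{679 - 723} = \left(14 + \left(\frac{563}{333} + \frac{\left(-1\right) 7 \left(41 + 7 \cdot 7\right)}{-918}\right)\right) + \sqrt{679 - 723} = \left(14 + \left(563 \cdot \frac{1}{333} + \left(-1\right) 7 \left(41 + 49\right) \left(- \frac{1}{918}\right)\right)\right) + \sqrt{-44} = \left(14 + \left(\frac{563}{333} + \left(-1\right) 7 \cdot 90 \left(- \frac{1}{918}\right)\right)\right) + 2 i \sqrt{11} = \left(14 + \left(\frac{563}{333} - - \frac{35}{51}\right)\right) + 2 i \sqrt{11} = \left(14 + \left(\frac{563}{333} + \frac{35}{51}\right)\right) + 2 i \sqrt{11} = \left(14 + \frac{13456}{5661}\right) + 2 i \sqrt{11} = \frac{92710}{5661} + 2 i \sqrt{11}$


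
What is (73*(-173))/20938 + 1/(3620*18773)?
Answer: -429122422301/711455023940 ≈ -0.60316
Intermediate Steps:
(73*(-173))/20938 + 1/(3620*18773) = -12629*1/20938 + (1/3620)*(1/18773) = -12629/20938 + 1/67958260 = -429122422301/711455023940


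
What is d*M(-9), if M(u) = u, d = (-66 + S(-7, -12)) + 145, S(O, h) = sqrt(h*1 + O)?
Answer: -711 - 9*I*sqrt(19) ≈ -711.0 - 39.23*I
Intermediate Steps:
S(O, h) = sqrt(O + h) (S(O, h) = sqrt(h + O) = sqrt(O + h))
d = 79 + I*sqrt(19) (d = (-66 + sqrt(-7 - 12)) + 145 = (-66 + sqrt(-19)) + 145 = (-66 + I*sqrt(19)) + 145 = 79 + I*sqrt(19) ≈ 79.0 + 4.3589*I)
d*M(-9) = (79 + I*sqrt(19))*(-9) = -711 - 9*I*sqrt(19)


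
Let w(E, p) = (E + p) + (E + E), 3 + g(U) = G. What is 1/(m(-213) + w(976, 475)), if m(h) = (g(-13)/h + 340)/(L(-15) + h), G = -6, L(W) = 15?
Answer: 14058/47815231 ≈ 0.00029401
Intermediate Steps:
g(U) = -9 (g(U) = -3 - 6 = -9)
w(E, p) = p + 3*E (w(E, p) = (E + p) + 2*E = p + 3*E)
m(h) = (340 - 9/h)/(15 + h) (m(h) = (-9/h + 340)/(15 + h) = (340 - 9/h)/(15 + h))
1/(m(-213) + w(976, 475)) = 1/((-9 + 340*(-213))/((-213)*(15 - 213)) + (475 + 3*976)) = 1/(-1/213*(-9 - 72420)/(-198) + (475 + 2928)) = 1/(-1/213*(-1/198)*(-72429) + 3403) = 1/(-24143/14058 + 3403) = 1/(47815231/14058) = 14058/47815231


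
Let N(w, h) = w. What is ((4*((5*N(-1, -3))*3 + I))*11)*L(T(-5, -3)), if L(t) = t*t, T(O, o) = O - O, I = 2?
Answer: 0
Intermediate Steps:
T(O, o) = 0
L(t) = t²
((4*((5*N(-1, -3))*3 + I))*11)*L(T(-5, -3)) = ((4*((5*(-1))*3 + 2))*11)*0² = ((4*(-5*3 + 2))*11)*0 = ((4*(-15 + 2))*11)*0 = ((4*(-13))*11)*0 = -52*11*0 = -572*0 = 0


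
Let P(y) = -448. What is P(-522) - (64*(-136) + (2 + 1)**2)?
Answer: 8247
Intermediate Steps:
P(-522) - (64*(-136) + (2 + 1)**2) = -448 - (64*(-136) + (2 + 1)**2) = -448 - (-8704 + 3**2) = -448 - (-8704 + 9) = -448 - 1*(-8695) = -448 + 8695 = 8247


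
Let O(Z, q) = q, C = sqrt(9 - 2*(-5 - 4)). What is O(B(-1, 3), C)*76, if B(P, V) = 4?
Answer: 228*sqrt(3) ≈ 394.91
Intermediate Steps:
C = 3*sqrt(3) (C = sqrt(9 - 2*(-9)) = sqrt(9 + 18) = sqrt(27) = 3*sqrt(3) ≈ 5.1962)
O(B(-1, 3), C)*76 = (3*sqrt(3))*76 = 228*sqrt(3)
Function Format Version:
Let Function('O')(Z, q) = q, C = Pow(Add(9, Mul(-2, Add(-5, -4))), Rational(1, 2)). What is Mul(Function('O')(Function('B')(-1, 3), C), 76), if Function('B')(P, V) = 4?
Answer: Mul(228, Pow(3, Rational(1, 2))) ≈ 394.91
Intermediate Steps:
C = Mul(3, Pow(3, Rational(1, 2))) (C = Pow(Add(9, Mul(-2, -9)), Rational(1, 2)) = Pow(Add(9, 18), Rational(1, 2)) = Pow(27, Rational(1, 2)) = Mul(3, Pow(3, Rational(1, 2))) ≈ 5.1962)
Mul(Function('O')(Function('B')(-1, 3), C), 76) = Mul(Mul(3, Pow(3, Rational(1, 2))), 76) = Mul(228, Pow(3, Rational(1, 2)))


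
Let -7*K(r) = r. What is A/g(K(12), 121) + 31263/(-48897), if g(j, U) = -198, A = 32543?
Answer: -19721545/119526 ≈ -165.00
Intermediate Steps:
K(r) = -r/7
A/g(K(12), 121) + 31263/(-48897) = 32543/(-198) + 31263/(-48897) = 32543*(-1/198) + 31263*(-1/48897) = -32543/198 - 10421/16299 = -19721545/119526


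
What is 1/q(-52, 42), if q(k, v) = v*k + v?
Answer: -1/2142 ≈ -0.00046685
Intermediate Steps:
q(k, v) = v + k*v (q(k, v) = k*v + v = v + k*v)
1/q(-52, 42) = 1/(42*(1 - 52)) = 1/(42*(-51)) = 1/(-2142) = -1/2142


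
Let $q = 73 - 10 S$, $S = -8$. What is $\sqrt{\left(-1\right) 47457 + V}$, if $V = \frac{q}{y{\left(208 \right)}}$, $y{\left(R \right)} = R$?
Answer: $\frac{63 i \sqrt{32331}}{52} \approx 217.84 i$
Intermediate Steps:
$q = 153$ ($q = 73 - -80 = 73 + 80 = 153$)
$V = \frac{153}{208} \approx 0.73558$
$\sqrt{\left(-1\right) 47457 + V} = \sqrt{\left(-1\right) 47457 + \frac{153}{208}} = \sqrt{-47457 + \frac{153}{208}} = \sqrt{- \frac{9870903}{208}} = \frac{63 i \sqrt{32331}}{52}$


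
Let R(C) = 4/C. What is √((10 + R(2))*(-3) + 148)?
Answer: 4*√7 ≈ 10.583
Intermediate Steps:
√((10 + R(2))*(-3) + 148) = √((10 + 4/2)*(-3) + 148) = √((10 + 4*(½))*(-3) + 148) = √((10 + 2)*(-3) + 148) = √(12*(-3) + 148) = √(-36 + 148) = √112 = 4*√7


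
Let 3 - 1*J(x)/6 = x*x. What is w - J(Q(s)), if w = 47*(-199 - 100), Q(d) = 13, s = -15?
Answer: -13057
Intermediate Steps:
J(x) = 18 - 6*x² (J(x) = 18 - 6*x*x = 18 - 6*x²)
w = -14053 (w = 47*(-299) = -14053)
w - J(Q(s)) = -14053 - (18 - 6*13²) = -14053 - (18 - 6*169) = -14053 - (18 - 1014) = -14053 - 1*(-996) = -14053 + 996 = -13057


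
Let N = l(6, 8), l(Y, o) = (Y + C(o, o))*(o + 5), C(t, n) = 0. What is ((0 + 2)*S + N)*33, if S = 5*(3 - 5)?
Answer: 1914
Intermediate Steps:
S = -10 (S = 5*(-2) = -10)
l(Y, o) = Y*(5 + o) (l(Y, o) = (Y + 0)*(o + 5) = Y*(5 + o))
N = 78 (N = 6*(5 + 8) = 6*13 = 78)
((0 + 2)*S + N)*33 = ((0 + 2)*(-10) + 78)*33 = (2*(-10) + 78)*33 = (-20 + 78)*33 = 58*33 = 1914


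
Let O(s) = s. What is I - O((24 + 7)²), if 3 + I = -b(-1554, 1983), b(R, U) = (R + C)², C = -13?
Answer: -2456453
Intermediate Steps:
b(R, U) = (-13 + R)² (b(R, U) = (R - 13)² = (-13 + R)²)
I = -2455492 (I = -3 - (-13 - 1554)² = -3 - 1*(-1567)² = -3 - 1*2455489 = -3 - 2455489 = -2455492)
I - O((24 + 7)²) = -2455492 - (24 + 7)² = -2455492 - 1*31² = -2455492 - 1*961 = -2455492 - 961 = -2456453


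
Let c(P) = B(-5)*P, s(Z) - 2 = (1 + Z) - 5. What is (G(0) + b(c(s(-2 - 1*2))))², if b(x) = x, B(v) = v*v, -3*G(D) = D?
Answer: 22500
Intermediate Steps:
G(D) = -D/3
s(Z) = -2 + Z (s(Z) = 2 + ((1 + Z) - 5) = 2 + (-4 + Z) = -2 + Z)
B(v) = v²
c(P) = 25*P (c(P) = (-5)²*P = 25*P)
(G(0) + b(c(s(-2 - 1*2))))² = (-⅓*0 + 25*(-2 + (-2 - 1*2)))² = (0 + 25*(-2 + (-2 - 2)))² = (0 + 25*(-2 - 4))² = (0 + 25*(-6))² = (0 - 150)² = (-150)² = 22500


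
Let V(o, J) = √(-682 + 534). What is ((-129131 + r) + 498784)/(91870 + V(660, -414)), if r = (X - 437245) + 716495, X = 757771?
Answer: 32307785095/2110024262 - 703337*I*√37/2110024262 ≈ 15.312 - 0.0020276*I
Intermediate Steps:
r = 1037021 (r = (757771 - 437245) + 716495 = 320526 + 716495 = 1037021)
V(o, J) = 2*I*√37 (V(o, J) = √(-148) = 2*I*√37)
((-129131 + r) + 498784)/(91870 + V(660, -414)) = ((-129131 + 1037021) + 498784)/(91870 + 2*I*√37) = (907890 + 498784)/(91870 + 2*I*√37) = 1406674/(91870 + 2*I*√37)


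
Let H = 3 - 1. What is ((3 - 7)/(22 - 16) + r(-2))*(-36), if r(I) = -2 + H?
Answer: 24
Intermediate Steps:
H = 2
r(I) = 0 (r(I) = -2 + 2 = 0)
((3 - 7)/(22 - 16) + r(-2))*(-36) = ((3 - 7)/(22 - 16) + 0)*(-36) = (-4/6 + 0)*(-36) = (-4*⅙ + 0)*(-36) = (-⅔ + 0)*(-36) = -⅔*(-36) = 24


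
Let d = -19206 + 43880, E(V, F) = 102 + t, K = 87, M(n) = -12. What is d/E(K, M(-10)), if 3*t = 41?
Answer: 74022/347 ≈ 213.32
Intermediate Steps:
t = 41/3 (t = (⅓)*41 = 41/3 ≈ 13.667)
E(V, F) = 347/3 (E(V, F) = 102 + 41/3 = 347/3)
d = 24674
d/E(K, M(-10)) = 24674/(347/3) = 24674*(3/347) = 74022/347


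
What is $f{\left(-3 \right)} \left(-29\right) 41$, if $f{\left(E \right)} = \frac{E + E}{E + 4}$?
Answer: $7134$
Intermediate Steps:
$f{\left(E \right)} = \frac{2 E}{4 + E}$
$f{\left(-3 \right)} \left(-29\right) 41 = 2 \left(-3\right) \frac{1}{4 - 3} \left(-29\right) 41 = 2 \left(-3\right) 1^{-1} \left(-29\right) 41 = 2 \left(-3\right) 1 \left(-29\right) 41 = \left(-6\right) \left(-29\right) 41 = 174 \cdot 41 = 7134$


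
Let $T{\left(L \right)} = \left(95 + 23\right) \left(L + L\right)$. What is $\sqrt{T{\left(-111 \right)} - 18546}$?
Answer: $i \sqrt{44742} \approx 211.52 i$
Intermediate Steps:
$T{\left(L \right)} = 236 L$ ($T{\left(L \right)} = 118 \cdot 2 L = 236 L$)
$\sqrt{T{\left(-111 \right)} - 18546} = \sqrt{236 \left(-111\right) - 18546} = \sqrt{-26196 - 18546} = \sqrt{-44742} = i \sqrt{44742}$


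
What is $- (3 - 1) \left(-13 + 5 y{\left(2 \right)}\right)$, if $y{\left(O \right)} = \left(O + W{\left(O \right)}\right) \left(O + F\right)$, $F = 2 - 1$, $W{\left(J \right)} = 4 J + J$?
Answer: $-334$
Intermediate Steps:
$W{\left(J \right)} = 5 J$
$F = 1$
$y{\left(O \right)} = 6 O \left(1 + O\right)$ ($y{\left(O \right)} = \left(O + 5 O\right) \left(O + 1\right) = 6 O \left(1 + O\right)$)
$- (3 - 1) \left(-13 + 5 y{\left(2 \right)}\right) = - (3 - 1) \left(-13 + 5 \cdot 6 \cdot 2 \left(1 + 2\right)\right) = \left(-1\right) 2 \left(-13 + 5 \cdot 6 \cdot 2 \cdot 3\right) = - 2 \left(-13 + 5 \cdot 36\right) = - 2 \left(-13 + 180\right) = \left(-2\right) 167 = -334$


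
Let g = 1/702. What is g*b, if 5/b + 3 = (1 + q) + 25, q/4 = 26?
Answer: 5/89154 ≈ 5.6083e-5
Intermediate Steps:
q = 104 (q = 4*26 = 104)
g = 1/702 ≈ 0.0014245
b = 5/127 (b = 5/(-3 + ((1 + 104) + 25)) = 5/(-3 + (105 + 25)) = 5/(-3 + 130) = 5/127 ≈ 0.039370)
g*b = (1/702)*(5/127) = 5/89154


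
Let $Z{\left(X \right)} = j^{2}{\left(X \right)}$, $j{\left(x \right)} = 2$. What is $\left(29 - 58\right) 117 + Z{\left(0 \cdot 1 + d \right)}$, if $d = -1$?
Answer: $-3389$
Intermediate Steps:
$Z{\left(X \right)} = 4$ ($Z{\left(X \right)} = 2^{2} = 4$)
$\left(29 - 58\right) 117 + Z{\left(0 \cdot 1 + d \right)} = \left(29 - 58\right) 117 + 4 = \left(-29\right) 117 + 4 = -3393 + 4 = -3389$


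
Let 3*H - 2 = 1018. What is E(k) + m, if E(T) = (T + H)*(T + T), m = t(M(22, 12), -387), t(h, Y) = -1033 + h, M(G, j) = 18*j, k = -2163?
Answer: 7885481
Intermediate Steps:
H = 340 (H = 2/3 + (1/3)*1018 = 2/3 + 1018/3 = 340)
m = -817 (m = -1033 + 18*12 = -1033 + 216 = -817)
E(T) = 2*T*(340 + T) (E(T) = (T + 340)*(T + T) = (340 + T)*(2*T) = 2*T*(340 + T))
E(k) + m = 2*(-2163)*(340 - 2163) - 817 = 2*(-2163)*(-1823) - 817 = 7886298 - 817 = 7885481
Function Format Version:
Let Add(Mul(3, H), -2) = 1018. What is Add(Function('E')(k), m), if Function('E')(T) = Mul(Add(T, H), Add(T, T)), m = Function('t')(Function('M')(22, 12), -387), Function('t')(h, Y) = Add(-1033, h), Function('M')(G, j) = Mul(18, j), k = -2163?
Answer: 7885481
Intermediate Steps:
H = 340 (H = Add(Rational(2, 3), Mul(Rational(1, 3), 1018)) = Add(Rational(2, 3), Rational(1018, 3)) = 340)
m = -817 (m = Add(-1033, Mul(18, 12)) = Add(-1033, 216) = -817)
Function('E')(T) = Mul(2, T, Add(340, T)) (Function('E')(T) = Mul(Add(T, 340), Add(T, T)) = Mul(Add(340, T), Mul(2, T)) = Mul(2, T, Add(340, T)))
Add(Function('E')(k), m) = Add(Mul(2, -2163, Add(340, -2163)), -817) = Add(Mul(2, -2163, -1823), -817) = Add(7886298, -817) = 7885481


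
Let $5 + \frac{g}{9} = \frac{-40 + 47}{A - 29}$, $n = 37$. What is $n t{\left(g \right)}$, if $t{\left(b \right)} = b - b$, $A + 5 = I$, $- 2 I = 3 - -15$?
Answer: $0$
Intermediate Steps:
$I = -9$ ($I = - \frac{3 - -15}{2} = - \frac{3 + 15}{2} = \left(- \frac{1}{2}\right) 18 = -9$)
$A = -14$ ($A = -5 - 9 = -14$)
$g = - \frac{1998}{43}$ ($g = -45 + 9 \frac{-40 + 47}{-14 - 29} = -45 + 9 \frac{7}{-43} = -45 + 9 \cdot 7 \left(- \frac{1}{43}\right) = -45 + 9 \left(- \frac{7}{43}\right) = -45 - \frac{63}{43} = - \frac{1998}{43} \approx -46.465$)
$t{\left(b \right)} = 0$
$n t{\left(g \right)} = 37 \cdot 0 = 0$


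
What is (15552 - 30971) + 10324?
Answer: -5095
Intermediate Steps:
(15552 - 30971) + 10324 = -15419 + 10324 = -5095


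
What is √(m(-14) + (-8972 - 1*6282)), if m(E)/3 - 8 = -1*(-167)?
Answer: I*√14729 ≈ 121.36*I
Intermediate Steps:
m(E) = 525 (m(E) = 24 + 3*(-1*(-167)) = 24 + 3*167 = 24 + 501 = 525)
√(m(-14) + (-8972 - 1*6282)) = √(525 + (-8972 - 1*6282)) = √(525 + (-8972 - 6282)) = √(525 - 15254) = √(-14729) = I*√14729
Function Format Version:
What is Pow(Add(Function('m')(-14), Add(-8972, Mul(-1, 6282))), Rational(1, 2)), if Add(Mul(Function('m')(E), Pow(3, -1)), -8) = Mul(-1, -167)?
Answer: Mul(I, Pow(14729, Rational(1, 2))) ≈ Mul(121.36, I)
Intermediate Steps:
Function('m')(E) = 525 (Function('m')(E) = Add(24, Mul(3, Mul(-1, -167))) = Add(24, Mul(3, 167)) = Add(24, 501) = 525)
Pow(Add(Function('m')(-14), Add(-8972, Mul(-1, 6282))), Rational(1, 2)) = Pow(Add(525, Add(-8972, Mul(-1, 6282))), Rational(1, 2)) = Pow(Add(525, Add(-8972, -6282)), Rational(1, 2)) = Pow(Add(525, -15254), Rational(1, 2)) = Pow(-14729, Rational(1, 2)) = Mul(I, Pow(14729, Rational(1, 2)))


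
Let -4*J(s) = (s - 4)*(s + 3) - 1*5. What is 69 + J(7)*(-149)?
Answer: 4001/4 ≈ 1000.3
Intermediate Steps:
J(s) = 5/4 - (-4 + s)*(3 + s)/4 (J(s) = -((s - 4)*(s + 3) - 1*5)/4 = -((-4 + s)*(3 + s) - 5)/4 = -(-5 + (-4 + s)*(3 + s))/4 = 5/4 - (-4 + s)*(3 + s)/4)
69 + J(7)*(-149) = 69 + (17/4 - ¼*7² + (¼)*7)*(-149) = 69 + (17/4 - ¼*49 + 7/4)*(-149) = 69 + (17/4 - 49/4 + 7/4)*(-149) = 69 - 25/4*(-149) = 69 + 3725/4 = 4001/4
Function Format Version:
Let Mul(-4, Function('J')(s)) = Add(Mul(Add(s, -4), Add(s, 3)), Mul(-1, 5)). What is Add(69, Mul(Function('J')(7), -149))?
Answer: Rational(4001, 4) ≈ 1000.3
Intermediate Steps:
Function('J')(s) = Add(Rational(5, 4), Mul(Rational(-1, 4), Add(-4, s), Add(3, s))) (Function('J')(s) = Mul(Rational(-1, 4), Add(Mul(Add(s, -4), Add(s, 3)), Mul(-1, 5))) = Mul(Rational(-1, 4), Add(Mul(Add(-4, s), Add(3, s)), -5)) = Mul(Rational(-1, 4), Add(-5, Mul(Add(-4, s), Add(3, s)))) = Add(Rational(5, 4), Mul(Rational(-1, 4), Add(-4, s), Add(3, s))))
Add(69, Mul(Function('J')(7), -149)) = Add(69, Mul(Add(Rational(17, 4), Mul(Rational(-1, 4), Pow(7, 2)), Mul(Rational(1, 4), 7)), -149)) = Add(69, Mul(Add(Rational(17, 4), Mul(Rational(-1, 4), 49), Rational(7, 4)), -149)) = Add(69, Mul(Add(Rational(17, 4), Rational(-49, 4), Rational(7, 4)), -149)) = Add(69, Mul(Rational(-25, 4), -149)) = Add(69, Rational(3725, 4)) = Rational(4001, 4)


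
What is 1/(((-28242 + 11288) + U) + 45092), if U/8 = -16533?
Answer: -1/104126 ≈ -9.6038e-6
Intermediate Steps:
U = -132264 (U = 8*(-16533) = -132264)
1/(((-28242 + 11288) + U) + 45092) = 1/(((-28242 + 11288) - 132264) + 45092) = 1/((-16954 - 132264) + 45092) = 1/(-149218 + 45092) = 1/(-104126) = -1/104126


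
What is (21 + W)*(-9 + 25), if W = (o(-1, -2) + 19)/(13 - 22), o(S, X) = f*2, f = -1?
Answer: 2752/9 ≈ 305.78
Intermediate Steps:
o(S, X) = -2 (o(S, X) = -1*2 = -2)
W = -17/9 (W = (-2 + 19)/(13 - 22) = 17/(-9) = 17*(-1/9) = -17/9 ≈ -1.8889)
(21 + W)*(-9 + 25) = (21 - 17/9)*(-9 + 25) = (172/9)*16 = 2752/9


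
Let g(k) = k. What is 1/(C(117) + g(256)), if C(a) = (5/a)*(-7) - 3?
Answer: 117/29566 ≈ 0.0039572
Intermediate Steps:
C(a) = -3 - 35/a (C(a) = -35/a - 3 = -3 - 35/a)
1/(C(117) + g(256)) = 1/((-3 - 35/117) + 256) = 1/(-386/117 + 256) = 1/(29566/117) = 117/29566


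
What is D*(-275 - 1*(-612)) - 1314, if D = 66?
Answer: 20928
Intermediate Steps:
D*(-275 - 1*(-612)) - 1314 = 66*(-275 - 1*(-612)) - 1314 = 66*(-275 + 612) - 1314 = 66*337 - 1314 = 22242 - 1314 = 20928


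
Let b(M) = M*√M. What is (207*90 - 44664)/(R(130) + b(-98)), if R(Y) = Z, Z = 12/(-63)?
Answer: 273357/51883211 - 1968990471*I*√2/103766422 ≈ 0.0052687 - 26.835*I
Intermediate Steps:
b(M) = M^(3/2)
Z = -4/21 (Z = 12*(-1/63) = -4/21 ≈ -0.19048)
R(Y) = -4/21
(207*90 - 44664)/(R(130) + b(-98)) = (207*90 - 44664)/(-4/21 + (-98)^(3/2)) = (18630 - 44664)/(-4/21 - 686*I*√2) = -26034/(-4/21 - 686*I*√2)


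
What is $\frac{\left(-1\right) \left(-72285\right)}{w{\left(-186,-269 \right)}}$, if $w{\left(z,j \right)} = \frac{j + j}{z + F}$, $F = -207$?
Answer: $\frac{28408005}{538} \approx 52803.0$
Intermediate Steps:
$w{\left(z,j \right)} = \frac{2 j}{-207 + z}$ ($w{\left(z,j \right)} = \frac{j + j}{z - 207} = \frac{2 j}{-207 + z}$)
$\frac{\left(-1\right) \left(-72285\right)}{w{\left(-186,-269 \right)}} = \frac{\left(-1\right) \left(-72285\right)}{2 \left(-269\right) \frac{1}{-207 - 186}} = \frac{72285}{2 \left(-269\right) \frac{1}{-393}} = \frac{72285}{2 \left(-269\right) \left(- \frac{1}{393}\right)} = \frac{72285}{\frac{538}{393}} = 72285 \cdot \frac{393}{538} = \frac{28408005}{538}$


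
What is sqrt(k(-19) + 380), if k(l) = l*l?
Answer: sqrt(741) ≈ 27.221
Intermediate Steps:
k(l) = l**2
sqrt(k(-19) + 380) = sqrt((-19)**2 + 380) = sqrt(361 + 380) = sqrt(741)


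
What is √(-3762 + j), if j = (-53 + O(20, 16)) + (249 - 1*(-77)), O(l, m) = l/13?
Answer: I*√589381/13 ≈ 59.055*I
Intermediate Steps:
O(l, m) = l/13 (O(l, m) = l*(1/13) = l/13)
j = 3569/13 (j = (-53 + (1/13)*20) + (249 - 1*(-77)) = (-53 + 20/13) + (249 + 77) = -669/13 + 326 = 3569/13 ≈ 274.54)
√(-3762 + j) = √(-3762 + 3569/13) = √(-45337/13) = I*√589381/13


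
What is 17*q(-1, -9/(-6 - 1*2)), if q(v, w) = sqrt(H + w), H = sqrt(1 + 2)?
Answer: 17*sqrt(18 + 16*sqrt(3))/4 ≈ 28.735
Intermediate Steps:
H = sqrt(3) ≈ 1.7320
q(v, w) = sqrt(w + sqrt(3)) (q(v, w) = sqrt(sqrt(3) + w) = sqrt(w + sqrt(3)))
17*q(-1, -9/(-6 - 1*2)) = 17*sqrt(-9/(-6 - 1*2) + sqrt(3)) = 17*sqrt(-9/(-6 - 2) + sqrt(3)) = 17*sqrt(-9/(-8) + sqrt(3)) = 17*sqrt(-9*(-1/8) + sqrt(3)) = 17*sqrt(9/8 + sqrt(3))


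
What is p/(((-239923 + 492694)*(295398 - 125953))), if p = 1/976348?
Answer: 1/41817748436889060 ≈ 2.3913e-17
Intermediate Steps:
p = 1/976348 ≈ 1.0242e-6
p/(((-239923 + 492694)*(295398 - 125953))) = 1/(976348*(((-239923 + 492694)*(295398 - 125953)))) = 1/(976348*((252771*169445))) = (1/976348)/42830782095 = (1/976348)*(1/42830782095) = 1/41817748436889060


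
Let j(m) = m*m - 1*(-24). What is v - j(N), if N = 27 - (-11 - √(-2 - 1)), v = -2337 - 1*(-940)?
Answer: -2862 - 76*I*√3 ≈ -2862.0 - 131.64*I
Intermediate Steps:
v = -1397 (v = -2337 + 940 = -1397)
N = 38 + I*√3 (N = 27 - (-11 - √(-3)) = 27 - (-11 - I*√3) = 27 + (11 + I*√3) = 38 + I*√3 ≈ 38.0 + 1.732*I)
j(m) = 24 + m² (j(m) = m² + 24 = 24 + m²)
v - j(N) = -1397 - (24 + (38 + I*√3)²) = -1397 + (-24 - (38 + I*√3)²) = -1421 - (38 + I*√3)²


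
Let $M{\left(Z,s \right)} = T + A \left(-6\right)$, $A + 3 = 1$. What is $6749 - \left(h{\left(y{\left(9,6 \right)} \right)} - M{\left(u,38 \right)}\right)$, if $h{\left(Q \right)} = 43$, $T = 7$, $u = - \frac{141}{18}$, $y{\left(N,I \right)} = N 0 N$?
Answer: $6725$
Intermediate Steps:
$y{\left(N,I \right)} = 0$ ($y{\left(N,I \right)} = 0 N = 0$)
$A = -2$ ($A = -3 + 1 = -2$)
$u = - \frac{47}{6}$ ($u = \left(-141\right) \frac{1}{18} = - \frac{47}{6} \approx -7.8333$)
$M{\left(Z,s \right)} = 19$ ($M{\left(Z,s \right)} = 7 - -12 = 7 + 12 = 19$)
$6749 - \left(h{\left(y{\left(9,6 \right)} \right)} - M{\left(u,38 \right)}\right) = 6749 - \left(43 - 19\right) = 6749 - 24 = 6725$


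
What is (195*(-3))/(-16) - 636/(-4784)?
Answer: 175551/4784 ≈ 36.695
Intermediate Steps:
(195*(-3))/(-16) - 636/(-4784) = -585*(-1/16) - 636*(-1/4784) = 585/16 + 159/1196 = 175551/4784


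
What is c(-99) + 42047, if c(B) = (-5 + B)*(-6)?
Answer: 42671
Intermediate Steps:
c(B) = 30 - 6*B
c(-99) + 42047 = (30 - 6*(-99)) + 42047 = (30 + 594) + 42047 = 624 + 42047 = 42671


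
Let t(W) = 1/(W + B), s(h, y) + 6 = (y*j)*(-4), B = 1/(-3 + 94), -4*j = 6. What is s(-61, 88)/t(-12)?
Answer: -569502/91 ≈ -6258.3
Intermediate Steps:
j = -3/2 (j = -¼*6 = -3/2 ≈ -1.5000)
B = 1/91 ≈ 0.010989
s(h, y) = -6 + 6*y (s(h, y) = -6 + (y*(-3/2))*(-4) = -6 - 3*y/2*(-4) = -6 + 6*y)
t(W) = 1/(1/91 + W) (t(W) = 1/(W + 1/91) = 1/(1/91 + W))
s(-61, 88)/t(-12) = (-6 + 6*88)/((91/(1 + 91*(-12)))) = (-6 + 528)/((91/(1 - 1092))) = 522/((91/(-1091))) = 522/((91*(-1/1091))) = 522/(-91/1091) = 522*(-1091/91) = -569502/91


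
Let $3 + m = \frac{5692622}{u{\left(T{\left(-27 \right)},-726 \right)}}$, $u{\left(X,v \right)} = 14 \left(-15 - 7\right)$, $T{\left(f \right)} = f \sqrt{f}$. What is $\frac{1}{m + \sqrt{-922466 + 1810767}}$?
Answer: $- \frac{438403042}{8083049567013} - \frac{23716 \sqrt{888301}}{8083049567013} \approx -5.7003 \cdot 10^{-5}$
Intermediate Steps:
$T{\left(f \right)} = f^{\frac{3}{2}}$
$u{\left(X,v \right)} = -308$ ($u{\left(X,v \right)} = 14 \left(-22\right) = -308$)
$m = - \frac{2846773}{154}$ ($m = -3 + \frac{5692622}{-308} = -3 + 5692622 \left(- \frac{1}{308}\right) = -3 - \frac{2846311}{154} = - \frac{2846773}{154} \approx -18486.0$)
$\frac{1}{m + \sqrt{-922466 + 1810767}} = \frac{1}{- \frac{2846773}{154} + \sqrt{-922466 + 1810767}} = \frac{1}{- \frac{2846773}{154} + \sqrt{888301}}$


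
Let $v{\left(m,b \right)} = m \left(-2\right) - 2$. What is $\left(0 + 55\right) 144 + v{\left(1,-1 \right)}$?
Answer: $7916$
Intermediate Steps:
$v{\left(m,b \right)} = -2 - 2 m$ ($v{\left(m,b \right)} = - 2 m - 2 = -2 - 2 m$)
$\left(0 + 55\right) 144 + v{\left(1,-1 \right)} = \left(0 + 55\right) 144 - 4 = 55 \cdot 144 - 4 = 7920 - 4 = 7916$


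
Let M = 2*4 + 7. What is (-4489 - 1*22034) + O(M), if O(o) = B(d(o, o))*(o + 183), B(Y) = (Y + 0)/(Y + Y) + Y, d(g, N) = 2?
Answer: -26028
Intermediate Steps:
B(Y) = 1/2 + Y (B(Y) = Y/((2*Y)) + Y = Y*(1/(2*Y)) + Y = 1/2 + Y)
M = 15 (M = 8 + 7 = 15)
O(o) = 915/2 + 5*o/2 (O(o) = (1/2 + 2)*(o + 183) = 5*(183 + o)/2 = 915/2 + 5*o/2)
(-4489 - 1*22034) + O(M) = (-4489 - 1*22034) + (915/2 + (5/2)*15) = (-4489 - 22034) + (915/2 + 75/2) = -26523 + 495 = -26028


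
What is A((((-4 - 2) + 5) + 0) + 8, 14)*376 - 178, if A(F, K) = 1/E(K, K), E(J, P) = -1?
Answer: -554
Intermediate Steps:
A(F, K) = -1 (A(F, K) = 1/(-1) = -1)
A((((-4 - 2) + 5) + 0) + 8, 14)*376 - 178 = -1*376 - 178 = -376 - 178 = -554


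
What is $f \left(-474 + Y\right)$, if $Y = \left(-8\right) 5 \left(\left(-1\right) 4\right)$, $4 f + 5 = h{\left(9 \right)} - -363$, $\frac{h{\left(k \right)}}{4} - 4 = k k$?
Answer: $-54793$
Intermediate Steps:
$h{\left(k \right)} = 16 + 4 k^{2}$ ($h{\left(k \right)} = 16 + 4 k k = 16 + 4 k^{2}$)
$f = \frac{349}{2}$ ($f = - \frac{5}{4} + \frac{\left(16 + 4 \cdot 9^{2}\right) - -363}{4} = - \frac{5}{4} + \frac{\left(16 + 4 \cdot 81\right) + 363}{4} = - \frac{5}{4} + \frac{\left(16 + 324\right) + 363}{4} = - \frac{5}{4} + \frac{340 + 363}{4} = - \frac{5}{4} + \frac{1}{4} \cdot 703 = - \frac{5}{4} + \frac{703}{4} = \frac{349}{2} \approx 174.5$)
$Y = 160$ ($Y = \left(-40\right) \left(-4\right) = 160$)
$f \left(-474 + Y\right) = \frac{349 \left(-474 + 160\right)}{2} = \frac{349}{2} \left(-314\right) = -54793$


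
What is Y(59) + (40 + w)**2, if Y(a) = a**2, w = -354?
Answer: 102077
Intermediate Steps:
Y(59) + (40 + w)**2 = 59**2 + (40 - 354)**2 = 3481 + (-314)**2 = 3481 + 98596 = 102077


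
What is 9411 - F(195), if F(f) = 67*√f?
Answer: 9411 - 67*√195 ≈ 8475.4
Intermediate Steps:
9411 - F(195) = 9411 - 67*√195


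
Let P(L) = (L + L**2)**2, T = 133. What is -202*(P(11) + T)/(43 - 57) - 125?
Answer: 1772382/7 ≈ 2.5320e+5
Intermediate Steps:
-202*(P(11) + T)/(43 - 57) - 125 = -202*(11**2*(1 + 11)**2 + 133)/(43 - 57) - 125 = -202*(121*12**2 + 133)/(-14) - 125 = -202*(121*144 + 133)*(-1)/14 - 125 = -202*(17424 + 133)*(-1)/14 - 125 = -3546514*(-1)/14 - 125 = -202*(-17557/14) - 125 = 1773257/7 - 125 = 1772382/7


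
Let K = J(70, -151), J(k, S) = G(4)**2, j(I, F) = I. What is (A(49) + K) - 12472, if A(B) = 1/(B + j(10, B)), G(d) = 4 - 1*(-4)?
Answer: -732071/59 ≈ -12408.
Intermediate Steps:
G(d) = 8 (G(d) = 4 + 4 = 8)
J(k, S) = 64 (J(k, S) = 8**2 = 64)
A(B) = 1/(10 + B) (A(B) = 1/(B + 10) = 1/(10 + B))
K = 64
(A(49) + K) - 12472 = (1/(10 + 49) + 64) - 12472 = (1/59 + 64) - 12472 = 3777/59 - 12472 = -732071/59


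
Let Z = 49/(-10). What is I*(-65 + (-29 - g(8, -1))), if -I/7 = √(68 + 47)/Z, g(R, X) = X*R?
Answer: -860*√115/7 ≈ -1317.5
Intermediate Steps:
g(R, X) = R*X
Z = -49/10 (Z = 49*(-⅒) = -49/10 ≈ -4.9000)
I = 10*√115/7 (I = -7*√(68 + 47)/(-49/10) = -7*√115*(-10)/49 = -(-10)*√115/7 = 10*√115/7 ≈ 15.320)
I*(-65 + (-29 - g(8, -1))) = (10*√115/7)*(-65 + (-29 - 8*(-1))) = (10*√115/7)*(-65 + (-29 - 1*(-8))) = (10*√115/7)*(-65 + (-29 + 8)) = (10*√115/7)*(-65 - 21) = (10*√115/7)*(-86) = -860*√115/7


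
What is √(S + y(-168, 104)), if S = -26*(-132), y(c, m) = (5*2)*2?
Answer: 2*√863 ≈ 58.754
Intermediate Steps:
y(c, m) = 20 (y(c, m) = 10*2 = 20)
S = 3432
√(S + y(-168, 104)) = √(3432 + 20) = √3452 = 2*√863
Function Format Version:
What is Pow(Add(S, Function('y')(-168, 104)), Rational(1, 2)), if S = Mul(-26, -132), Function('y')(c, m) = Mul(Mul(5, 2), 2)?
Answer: Mul(2, Pow(863, Rational(1, 2))) ≈ 58.754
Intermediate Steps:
Function('y')(c, m) = 20 (Function('y')(c, m) = Mul(10, 2) = 20)
S = 3432
Pow(Add(S, Function('y')(-168, 104)), Rational(1, 2)) = Pow(Add(3432, 20), Rational(1, 2)) = Pow(3452, Rational(1, 2)) = Mul(2, Pow(863, Rational(1, 2)))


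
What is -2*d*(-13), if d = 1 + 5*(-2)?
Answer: -234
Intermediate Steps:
d = -9 (d = 1 - 10 = -9)
-2*d*(-13) = -2*(-9)*(-13) = 18*(-13) = -234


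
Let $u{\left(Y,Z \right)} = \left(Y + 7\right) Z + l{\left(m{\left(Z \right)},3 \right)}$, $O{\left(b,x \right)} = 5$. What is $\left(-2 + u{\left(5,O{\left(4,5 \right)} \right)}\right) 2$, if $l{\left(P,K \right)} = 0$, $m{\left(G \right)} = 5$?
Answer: $116$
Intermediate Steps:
$u{\left(Y,Z \right)} = Z \left(7 + Y\right)$ ($u{\left(Y,Z \right)} = \left(Y + 7\right) Z + 0 = \left(7 + Y\right) Z + 0 = Z \left(7 + Y\right) + 0 = Z \left(7 + Y\right)$)
$\left(-2 + u{\left(5,O{\left(4,5 \right)} \right)}\right) 2 = \left(-2 + 5 \left(7 + 5\right)\right) 2 = \left(-2 + 5 \cdot 12\right) 2 = \left(-2 + 60\right) 2 = 58 \cdot 2 = 116$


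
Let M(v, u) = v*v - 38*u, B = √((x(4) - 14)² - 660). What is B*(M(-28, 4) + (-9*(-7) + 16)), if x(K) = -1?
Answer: 711*I*√435 ≈ 14829.0*I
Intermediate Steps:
B = I*√435 (B = √((-1 - 14)² - 660) = √((-15)² - 660) = √(225 - 660) = √(-435) = I*√435 ≈ 20.857*I)
M(v, u) = v² - 38*u
B*(M(-28, 4) + (-9*(-7) + 16)) = (I*√435)*(((-28)² - 38*4) + (-9*(-7) + 16)) = (I*√435)*((784 - 152) + (63 + 16)) = (I*√435)*(632 + 79) = (I*√435)*711 = 711*I*√435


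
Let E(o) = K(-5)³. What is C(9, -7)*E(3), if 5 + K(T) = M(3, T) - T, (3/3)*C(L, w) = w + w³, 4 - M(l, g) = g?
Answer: -255150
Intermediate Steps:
M(l, g) = 4 - g
C(L, w) = w + w³
K(T) = -1 - 2*T (K(T) = -5 + ((4 - T) - T) = -5 + (4 - 2*T) = -1 - 2*T)
E(o) = 729 (E(o) = (-1 - 2*(-5))³ = (-1 + 10)³ = 9³ = 729)
C(9, -7)*E(3) = (-7 + (-7)³)*729 = (-7 - 343)*729 = -350*729 = -255150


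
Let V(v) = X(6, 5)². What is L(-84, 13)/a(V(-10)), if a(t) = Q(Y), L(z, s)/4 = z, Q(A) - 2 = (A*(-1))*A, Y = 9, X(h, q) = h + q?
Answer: 336/79 ≈ 4.2532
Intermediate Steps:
Q(A) = 2 - A² (Q(A) = 2 + (A*(-1))*A = 2 + (-A)*A = 2 - A²)
L(z, s) = 4*z
V(v) = 121 (V(v) = (6 + 5)² = 11² = 121)
a(t) = -79 (a(t) = 2 - 1*9² = 2 - 1*81 = 2 - 81 = -79)
L(-84, 13)/a(V(-10)) = (4*(-84))/(-79) = -336*(-1/79) = 336/79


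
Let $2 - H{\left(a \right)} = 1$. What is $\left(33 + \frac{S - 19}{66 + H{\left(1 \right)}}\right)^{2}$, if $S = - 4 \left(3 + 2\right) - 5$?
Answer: $\frac{4695889}{4489} \approx 1046.1$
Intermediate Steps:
$S = -25$ ($S = \left(-4\right) 5 - 5 = -20 - 5 = -25$)
$H{\left(a \right)} = 1$ ($H{\left(a \right)} = 2 - 1 = 1$)
$\left(33 + \frac{S - 19}{66 + H{\left(1 \right)}}\right)^{2} = \left(33 + \frac{-25 - 19}{66 + 1}\right)^{2} = \left(33 - \frac{44}{67}\right)^{2} = \left(\frac{2167}{67}\right)^{2} = \frac{4695889}{4489}$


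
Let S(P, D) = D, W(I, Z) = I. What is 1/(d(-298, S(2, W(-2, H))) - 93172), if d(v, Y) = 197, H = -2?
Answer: -1/92975 ≈ -1.0756e-5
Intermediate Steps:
1/(d(-298, S(2, W(-2, H))) - 93172) = 1/(197 - 93172) = 1/(-92975) = -1/92975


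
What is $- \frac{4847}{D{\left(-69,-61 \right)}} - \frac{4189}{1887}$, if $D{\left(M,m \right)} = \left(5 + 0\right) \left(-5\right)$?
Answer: $\frac{9041564}{47175} \approx 191.66$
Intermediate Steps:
$D{\left(M,m \right)} = -25$ ($D{\left(M,m \right)} = 5 \left(-5\right) = -25$)
$- \frac{4847}{D{\left(-69,-61 \right)}} - \frac{4189}{1887} = - \frac{4847}{-25} - \frac{4189}{1887} = \left(-4847\right) \left(- \frac{1}{25}\right) - \frac{4189}{1887} = \frac{4847}{25} - \frac{4189}{1887} = \frac{9041564}{47175}$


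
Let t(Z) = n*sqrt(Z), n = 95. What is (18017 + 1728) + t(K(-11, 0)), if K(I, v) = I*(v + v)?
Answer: 19745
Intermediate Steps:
K(I, v) = 2*I*v (K(I, v) = I*(2*v) = 2*I*v)
t(Z) = 95*sqrt(Z)
(18017 + 1728) + t(K(-11, 0)) = (18017 + 1728) + 95*sqrt(2*(-11)*0) = 19745 + 95*sqrt(0) = 19745 + 95*0 = 19745 + 0 = 19745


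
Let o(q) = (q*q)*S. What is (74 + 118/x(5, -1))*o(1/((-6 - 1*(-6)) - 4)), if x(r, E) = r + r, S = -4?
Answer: -429/20 ≈ -21.450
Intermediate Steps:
o(q) = -4*q² (o(q) = (q*q)*(-4) = q²*(-4) = -4*q²)
x(r, E) = 2*r
(74 + 118/x(5, -1))*o(1/((-6 - 1*(-6)) - 4)) = (74 + 118/((2*5)))*(-4/((-6 - 1*(-6)) - 4)²) = (74 + 118/10)*(-4/((-6 + 6) - 4)²) = (74 + 118*(⅒))*(-4/(0 - 4)²) = (74 + 59/5)*(-4*(1/(-4))²) = 429*(-4*(-¼)²)/5 = 429*(-4*1/16)/5 = (429/5)*(-¼) = -429/20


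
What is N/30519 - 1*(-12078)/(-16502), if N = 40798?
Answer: 152320057/251812269 ≈ 0.60490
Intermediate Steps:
N/30519 - 1*(-12078)/(-16502) = 40798/30519 - 1*(-12078)/(-16502) = 40798*(1/30519) + 12078*(-1/16502) = 40798/30519 - 6039/8251 = 152320057/251812269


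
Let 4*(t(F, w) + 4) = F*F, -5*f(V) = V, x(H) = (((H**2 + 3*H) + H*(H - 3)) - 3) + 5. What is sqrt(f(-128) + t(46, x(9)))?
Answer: sqrt(13765)/5 ≈ 23.465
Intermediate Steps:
x(H) = 2 + H**2 + 3*H + H*(-3 + H) (x(H) = (((H**2 + 3*H) + H*(-3 + H)) - 3) + 5 = ((H**2 + 3*H + H*(-3 + H)) - 3) + 5 = (-3 + H**2 + 3*H + H*(-3 + H)) + 5 = 2 + H**2 + 3*H + H*(-3 + H))
f(V) = -V/5
t(F, w) = -4 + F**2/4 (t(F, w) = -4 + (F*F)/4 = -4 + F**2/4)
sqrt(f(-128) + t(46, x(9))) = sqrt(-1/5*(-128) + (-4 + (1/4)*46**2)) = sqrt(128/5 + (-4 + (1/4)*2116)) = sqrt(128/5 + (-4 + 529)) = sqrt(128/5 + 525) = sqrt(2753/5) = sqrt(13765)/5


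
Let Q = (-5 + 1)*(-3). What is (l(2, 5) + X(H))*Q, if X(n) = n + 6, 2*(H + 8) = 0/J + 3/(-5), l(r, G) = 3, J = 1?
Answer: 42/5 ≈ 8.4000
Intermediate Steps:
Q = 12 (Q = -4*(-3) = 12)
H = -83/10 (H = -8 + (0/1 + 3/(-5))/2 = -8 + (0*1 + 3*(-⅕))/2 = -8 + (0 - ⅗)/2 = -8 + (½)*(-⅗) = -8 - 3/10 = -83/10 ≈ -8.3000)
X(n) = 6 + n
(l(2, 5) + X(H))*Q = (3 + (6 - 83/10))*12 = (3 - 23/10)*12 = (7/10)*12 = 42/5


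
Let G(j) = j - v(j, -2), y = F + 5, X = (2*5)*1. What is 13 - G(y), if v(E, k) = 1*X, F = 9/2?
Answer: 27/2 ≈ 13.500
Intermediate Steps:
F = 9/2 (F = 9*(1/2) = 9/2 ≈ 4.5000)
X = 10 (X = 10*1 = 10)
y = 19/2 (y = 9/2 + 5 = 19/2 ≈ 9.5000)
v(E, k) = 10 (v(E, k) = 1*10 = 10)
G(j) = -10 + j (G(j) = j - 1*10 = j - 10 = -10 + j)
13 - G(y) = 13 - (-10 + 19/2) = 13 - 1*(-1/2) = 13 + 1/2 = 27/2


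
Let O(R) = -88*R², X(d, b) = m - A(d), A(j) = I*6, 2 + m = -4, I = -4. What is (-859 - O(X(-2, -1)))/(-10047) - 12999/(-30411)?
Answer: -78928270/33948813 ≈ -2.3249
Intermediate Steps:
m = -6 (m = -2 - 4 = -6)
A(j) = -24 (A(j) = -4*6 = -24)
X(d, b) = 18 (X(d, b) = -6 - 1*(-24) = -6 + 24 = 18)
(-859 - O(X(-2, -1)))/(-10047) - 12999/(-30411) = (-859 - (-88)*18²)/(-10047) - 12999/(-30411) = (-859 - (-88)*324)*(-1/10047) - 12999*(-1/30411) = (-859 - 1*(-28512))*(-1/10047) + 4333/10137 = (-859 + 28512)*(-1/10047) + 4333/10137 = 27653*(-1/10047) + 4333/10137 = -27653/10047 + 4333/10137 = -78928270/33948813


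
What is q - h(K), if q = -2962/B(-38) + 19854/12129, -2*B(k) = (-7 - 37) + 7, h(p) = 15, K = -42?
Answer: -25949731/149591 ≈ -173.47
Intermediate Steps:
B(k) = 37/2 (B(k) = -((-7 - 37) + 7)/2 = -(-44 + 7)/2 = -1/2*(-37) = 37/2)
q = -23705866/149591 (q = -2962/37/2 + 19854/12129 = -2962*2/37 + 19854*(1/12129) = -5924/37 + 6618/4043 = -23705866/149591 ≈ -158.47)
q - h(K) = -23705866/149591 - 1*15 = -23705866/149591 - 15 = -25949731/149591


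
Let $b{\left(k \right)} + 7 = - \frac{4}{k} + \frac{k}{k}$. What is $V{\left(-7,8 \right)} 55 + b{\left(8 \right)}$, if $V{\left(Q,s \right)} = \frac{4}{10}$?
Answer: $\frac{31}{2} \approx 15.5$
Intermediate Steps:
$b{\left(k \right)} = -6 - \frac{4}{k}$ ($b{\left(k \right)} = -7 - \left(\frac{4}{k} - \frac{k}{k}\right) = -7 + \left(- \frac{4}{k} + 1\right) = -7 + \left(1 - \frac{4}{k}\right) = -6 - \frac{4}{k}$)
$V{\left(Q,s \right)} = \frac{2}{5}$ ($V{\left(Q,s \right)} = 4 \cdot \frac{1}{10} = \frac{2}{5}$)
$V{\left(-7,8 \right)} 55 + b{\left(8 \right)} = \frac{2}{5} \cdot 55 - \left(6 + \frac{4}{8}\right) = 22 - \frac{13}{2} = \frac{31}{2}$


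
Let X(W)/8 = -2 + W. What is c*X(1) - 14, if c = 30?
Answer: -254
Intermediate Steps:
X(W) = -16 + 8*W (X(W) = 8*(-2 + W) = -16 + 8*W)
c*X(1) - 14 = 30*(-16 + 8*1) - 14 = 30*(-16 + 8) - 14 = 30*(-8) - 14 = -240 - 14 = -254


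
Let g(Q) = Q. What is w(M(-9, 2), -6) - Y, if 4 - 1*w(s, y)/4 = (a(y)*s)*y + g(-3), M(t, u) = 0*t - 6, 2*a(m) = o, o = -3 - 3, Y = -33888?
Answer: 34348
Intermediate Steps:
o = -6
a(m) = -3 (a(m) = (1/2)*(-6) = -3)
M(t, u) = -6 (M(t, u) = 0 - 6 = -6)
w(s, y) = 28 + 12*s*y (w(s, y) = 16 - 4*((-3*s)*y - 3) = 16 - 4*(-3*s*y - 3) = 16 - 4*(-3 - 3*s*y) = 16 + (12 + 12*s*y) = 28 + 12*s*y)
w(M(-9, 2), -6) - Y = (28 + 12*(-6)*(-6)) - 1*(-33888) = (28 + 432) + 33888 = 460 + 33888 = 34348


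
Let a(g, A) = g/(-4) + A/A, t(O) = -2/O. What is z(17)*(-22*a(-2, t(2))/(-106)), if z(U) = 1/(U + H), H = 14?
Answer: 33/3286 ≈ 0.010043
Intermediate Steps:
a(g, A) = 1 - g/4 (a(g, A) = g*(-¼) + 1 = -g/4 + 1 = 1 - g/4)
z(U) = 1/(14 + U) (z(U) = 1/(U + 14) = 1/(14 + U))
z(17)*(-22*a(-2, t(2))/(-106)) = (-22*(1 - ¼*(-2))/(-106))/(14 + 17) = (-22*(1 + ½)*(-1/106))/31 = (-22*3/2*(-1/106))/31 = (-33*(-1/106))/31 = (1/31)*(33/106) = 33/3286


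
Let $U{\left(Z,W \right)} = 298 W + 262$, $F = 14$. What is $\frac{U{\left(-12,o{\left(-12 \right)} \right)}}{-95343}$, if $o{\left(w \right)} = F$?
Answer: $- \frac{1478}{31781} \approx -0.046506$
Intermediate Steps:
$o{\left(w \right)} = 14$
$U{\left(Z,W \right)} = 262 + 298 W$
$\frac{U{\left(-12,o{\left(-12 \right)} \right)}}{-95343} = \frac{262 + 298 \cdot 14}{-95343} = \left(262 + 4172\right) \left(- \frac{1}{95343}\right) = 4434 \left(- \frac{1}{95343}\right) = - \frac{1478}{31781}$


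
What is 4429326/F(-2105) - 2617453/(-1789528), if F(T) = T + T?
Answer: -3957691710499/3766956440 ≈ -1050.6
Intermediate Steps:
F(T) = 2*T
4429326/F(-2105) - 2617453/(-1789528) = 4429326/((2*(-2105))) - 2617453/(-1789528) = 4429326/(-4210) - 2617453*(-1/1789528) = 4429326*(-1/4210) + 2617453/1789528 = -2214663/2105 + 2617453/1789528 = -3957691710499/3766956440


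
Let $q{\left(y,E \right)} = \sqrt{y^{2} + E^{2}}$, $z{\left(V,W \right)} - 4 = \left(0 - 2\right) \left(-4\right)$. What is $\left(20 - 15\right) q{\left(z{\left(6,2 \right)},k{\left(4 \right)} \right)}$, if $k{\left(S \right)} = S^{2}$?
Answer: $100$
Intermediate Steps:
$z{\left(V,W \right)} = 12$ ($z{\left(V,W \right)} = 4 + \left(0 - 2\right) \left(-4\right) = 4 - -8 = 4 + 8 = 12$)
$q{\left(y,E \right)} = \sqrt{E^{2} + y^{2}}$
$\left(20 - 15\right) q{\left(z{\left(6,2 \right)},k{\left(4 \right)} \right)} = \left(20 - 15\right) \sqrt{\left(4^{2}\right)^{2} + 12^{2}} = 5 \sqrt{16^{2} + 144} = 5 \sqrt{256 + 144} = 5 \sqrt{400} = 5 \cdot 20 = 100$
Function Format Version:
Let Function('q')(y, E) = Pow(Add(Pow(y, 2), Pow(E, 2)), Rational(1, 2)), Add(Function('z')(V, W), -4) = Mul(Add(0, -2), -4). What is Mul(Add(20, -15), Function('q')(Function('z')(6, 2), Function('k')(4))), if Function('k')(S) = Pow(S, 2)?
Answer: 100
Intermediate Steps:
Function('z')(V, W) = 12 (Function('z')(V, W) = Add(4, Mul(Add(0, -2), -4)) = Add(4, Mul(-2, -4)) = Add(4, 8) = 12)
Function('q')(y, E) = Pow(Add(Pow(E, 2), Pow(y, 2)), Rational(1, 2))
Mul(Add(20, -15), Function('q')(Function('z')(6, 2), Function('k')(4))) = Mul(Add(20, -15), Pow(Add(Pow(Pow(4, 2), 2), Pow(12, 2)), Rational(1, 2))) = Mul(5, Pow(Add(Pow(16, 2), 144), Rational(1, 2))) = Mul(5, Pow(Add(256, 144), Rational(1, 2))) = Mul(5, Pow(400, Rational(1, 2))) = Mul(5, 20) = 100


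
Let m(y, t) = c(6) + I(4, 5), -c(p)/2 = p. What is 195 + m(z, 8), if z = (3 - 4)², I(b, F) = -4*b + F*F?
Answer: 192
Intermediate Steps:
c(p) = -2*p
I(b, F) = F² - 4*b (I(b, F) = -4*b + F² = F² - 4*b)
z = 1 (z = (-1)² = 1)
m(y, t) = -3 (m(y, t) = -2*6 + (5² - 4*4) = -12 + (25 - 16) = -12 + 9 = -3)
195 + m(z, 8) = 195 - 3 = 192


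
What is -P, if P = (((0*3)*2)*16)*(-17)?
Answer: 0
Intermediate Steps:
P = 0 (P = ((0*2)*16)*(-17) = (0*16)*(-17) = 0*(-17) = 0)
-P = -1*0 = 0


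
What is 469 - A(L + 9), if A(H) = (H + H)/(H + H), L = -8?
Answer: 468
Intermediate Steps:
A(H) = 1 (A(H) = (2*H)/((2*H)) = (2*H)*(1/(2*H)) = 1)
469 - A(L + 9) = 469 - 1*1 = 469 - 1 = 468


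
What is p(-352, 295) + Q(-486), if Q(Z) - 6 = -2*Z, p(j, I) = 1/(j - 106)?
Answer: 447923/458 ≈ 978.00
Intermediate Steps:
p(j, I) = 1/(-106 + j)
Q(Z) = 6 - 2*Z
p(-352, 295) + Q(-486) = 1/(-106 - 352) + (6 - 2*(-486)) = 1/(-458) + (6 + 972) = -1/458 + 978 = 447923/458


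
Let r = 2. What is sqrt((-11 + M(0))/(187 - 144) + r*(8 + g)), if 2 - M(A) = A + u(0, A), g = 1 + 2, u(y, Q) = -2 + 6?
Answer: sqrt(40119)/43 ≈ 4.6581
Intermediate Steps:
u(y, Q) = 4
g = 3
M(A) = -2 - A (M(A) = 2 - (A + 4) = 2 - (4 + A) = 2 + (-4 - A) = -2 - A)
sqrt((-11 + M(0))/(187 - 144) + r*(8 + g)) = sqrt((-11 + (-2 - 1*0))/(187 - 144) + 2*(8 + 3)) = sqrt((-11 + (-2 + 0))/43 + 2*11) = sqrt((-11 - 2)*(1/43) + 22) = sqrt(-13*1/43 + 22) = sqrt(-13/43 + 22) = sqrt(933/43) = sqrt(40119)/43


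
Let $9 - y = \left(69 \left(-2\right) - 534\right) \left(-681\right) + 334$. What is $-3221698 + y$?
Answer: $-3679655$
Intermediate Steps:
$y = -457957$ ($y = 9 - \left(\left(69 \left(-2\right) - 534\right) \left(-681\right) + 334\right) = 9 - \left(\left(-138 - 534\right) \left(-681\right) + 334\right) = 9 - \left(\left(-672\right) \left(-681\right) + 334\right) = 9 - \left(457632 + 334\right) = 9 - 457966 = -457957$)
$-3221698 + y = -3221698 - 457957 = -3679655$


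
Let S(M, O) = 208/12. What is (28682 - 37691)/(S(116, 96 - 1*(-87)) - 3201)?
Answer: 27027/9551 ≈ 2.8298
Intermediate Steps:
S(M, O) = 52/3 (S(M, O) = 208*(1/12) = 52/3)
(28682 - 37691)/(S(116, 96 - 1*(-87)) - 3201) = (28682 - 37691)/(52/3 - 3201) = -9009/(-9551/3) = -9009*(-3/9551) = 27027/9551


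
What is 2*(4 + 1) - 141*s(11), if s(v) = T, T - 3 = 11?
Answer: -1964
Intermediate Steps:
T = 14 (T = 3 + 11 = 14)
s(v) = 14
2*(4 + 1) - 141*s(11) = 2*(4 + 1) - 141*14 = 2*5 - 1974 = 10 - 1974 = -1964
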